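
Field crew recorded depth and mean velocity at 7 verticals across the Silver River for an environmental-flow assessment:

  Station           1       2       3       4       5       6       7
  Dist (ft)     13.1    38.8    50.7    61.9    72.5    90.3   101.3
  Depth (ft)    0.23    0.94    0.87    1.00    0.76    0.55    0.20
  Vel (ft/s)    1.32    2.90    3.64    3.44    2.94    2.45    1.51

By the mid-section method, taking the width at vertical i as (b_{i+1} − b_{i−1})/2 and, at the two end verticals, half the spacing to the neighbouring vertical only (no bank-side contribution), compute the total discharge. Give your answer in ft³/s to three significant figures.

182 ft³/s

w_1 = (38.8 − 13.1)/2 = 12.85 ft; q_1 = 1.32 × 0.23 × 12.85 = 3.901 ft³/s
w_2 = (50.7 − 13.1)/2 = 18.8 ft; q_2 = 2.90 × 0.94 × 18.8 = 51.25 ft³/s
w_3 = (61.9 − 38.8)/2 = 11.55 ft; q_3 = 3.64 × 0.87 × 11.55 = 36.58 ft³/s
w_4 = (72.5 − 50.7)/2 = 10.9 ft; q_4 = 3.44 × 1.00 × 10.9 = 37.50 ft³/s
w_5 = (90.3 − 61.9)/2 = 14.2 ft; q_5 = 2.94 × 0.76 × 14.2 = 31.73 ft³/s
w_6 = (101.3 − 72.5)/2 = 14.4 ft; q_6 = 2.45 × 0.55 × 14.4 = 19.40 ft³/s
w_7 = (101.3 − 90.3)/2 = 5.5 ft; q_7 = 1.51 × 0.20 × 5.5 = 1.661 ft³/s
Q = Σ qᵢ = 182.0 ft³/s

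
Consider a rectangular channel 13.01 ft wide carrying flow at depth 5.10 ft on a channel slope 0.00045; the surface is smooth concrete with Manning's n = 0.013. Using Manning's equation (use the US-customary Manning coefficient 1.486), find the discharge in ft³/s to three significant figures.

324 ft³/s

A = b·y = 13.01 × 5.10 = 66.35 ft²
P = b + 2y = 13.01 + 2×5.10 = 23.21 ft
R = A/P = 66.35/23.21 = 2.859 ft
Q = (1.486/n)·A·R^(2/3)·S^(1/2) = (1.486/0.013) × 66.35 × 2.859^(2/3) × 0.00045^(1/2) = 324.1 ft³/s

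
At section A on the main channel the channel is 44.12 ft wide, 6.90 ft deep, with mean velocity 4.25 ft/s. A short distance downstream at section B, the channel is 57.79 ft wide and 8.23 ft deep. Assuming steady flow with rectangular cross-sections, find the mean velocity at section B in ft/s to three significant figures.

Q = A₁V₁ = (44.12×6.90) × 4.25 = 1294 ft³/s
A₂ = 57.79 × 8.23 = 475.6 ft²
V₂ = Q/A₂ = 1294/475.6 = 2.720 ft/s

2.72 ft/s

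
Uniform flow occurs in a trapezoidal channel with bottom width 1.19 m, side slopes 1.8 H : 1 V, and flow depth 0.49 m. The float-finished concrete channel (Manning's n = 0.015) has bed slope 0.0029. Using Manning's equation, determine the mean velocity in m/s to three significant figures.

1.67 m/s

A = (b + z·y)·y = (1.19 + 1.8×0.49)×0.49 = 1.015 m²
P = b + 2y√(1+z²) = 1.19 + 2×0.49×√(1+1.8²) = 3.208 m
R = A/P = 1.015/3.208 = 0.3165 m
Q = (1/n)·A·R^(2/3)·S^(1/2) = (1/0.015) × 1.015 × 0.3165^(2/3) × 0.0029^(1/2) = 1.693 m³/s
V = Q/A = 1.693/1.015 = 1.667 m/s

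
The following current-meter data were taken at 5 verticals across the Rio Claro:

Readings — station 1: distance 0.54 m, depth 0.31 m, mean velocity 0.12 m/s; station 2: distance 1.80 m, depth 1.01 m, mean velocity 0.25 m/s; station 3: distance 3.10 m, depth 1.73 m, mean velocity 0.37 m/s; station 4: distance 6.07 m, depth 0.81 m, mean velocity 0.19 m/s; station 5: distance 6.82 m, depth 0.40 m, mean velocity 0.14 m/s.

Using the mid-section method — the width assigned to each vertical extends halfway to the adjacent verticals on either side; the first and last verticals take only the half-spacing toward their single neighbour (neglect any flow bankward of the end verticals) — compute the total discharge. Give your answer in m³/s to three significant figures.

2.02 m³/s

w_1 = (1.80 − 0.54)/2 = 0.63 m; q_1 = 0.12 × 0.31 × 0.63 = 0.02344 m³/s
w_2 = (3.10 − 0.54)/2 = 1.28 m; q_2 = 0.25 × 1.01 × 1.28 = 0.3232 m³/s
w_3 = (6.07 − 1.80)/2 = 2.135 m; q_3 = 0.37 × 1.73 × 2.135 = 1.367 m³/s
w_4 = (6.82 − 3.10)/2 = 1.86 m; q_4 = 0.19 × 0.81 × 1.86 = 0.2863 m³/s
w_5 = (6.82 − 6.07)/2 = 0.375 m; q_5 = 0.14 × 0.40 × 0.375 = 0.02100 m³/s
Q = Σ qᵢ = 2.021 m³/s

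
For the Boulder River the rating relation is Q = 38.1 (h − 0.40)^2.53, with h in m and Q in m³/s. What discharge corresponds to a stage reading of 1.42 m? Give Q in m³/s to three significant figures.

40.1 m³/s

Q = 38.1 × (1.42 − 0.40)^2.53 = 38.1 × 1.02^2.53 = 40.06 m³/s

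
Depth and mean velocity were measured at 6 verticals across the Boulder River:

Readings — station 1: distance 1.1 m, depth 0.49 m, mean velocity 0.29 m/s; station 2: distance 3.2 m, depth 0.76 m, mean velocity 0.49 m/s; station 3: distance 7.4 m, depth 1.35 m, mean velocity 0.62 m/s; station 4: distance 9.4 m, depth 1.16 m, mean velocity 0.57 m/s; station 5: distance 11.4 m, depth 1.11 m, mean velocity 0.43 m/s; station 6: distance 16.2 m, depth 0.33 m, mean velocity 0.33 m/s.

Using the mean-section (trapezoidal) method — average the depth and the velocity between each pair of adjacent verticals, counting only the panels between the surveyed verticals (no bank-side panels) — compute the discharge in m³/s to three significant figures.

6.91 m³/s

Panel 1-2: Δb = 2.1 m, d̄ = (0.49+0.76)/2 = 0.625, v̄ = (0.29+0.49)/2 = 0.39 → q = 2.1×0.625×0.39 = 0.5119 m³/s
Panel 2-3: Δb = 4.2 m, d̄ = (0.76+1.35)/2 = 1.055, v̄ = (0.49+0.62)/2 = 0.555 → q = 4.2×1.055×0.555 = 2.459 m³/s
Panel 3-4: Δb = 2 m, d̄ = (1.35+1.16)/2 = 1.255, v̄ = (0.62+0.57)/2 = 0.595 → q = 2×1.255×0.595 = 1.493 m³/s
Panel 4-5: Δb = 2 m, d̄ = (1.16+1.11)/2 = 1.135, v̄ = (0.57+0.43)/2 = 0.5 → q = 2×1.135×0.5 = 1.135 m³/s
Panel 5-6: Δb = 4.8 m, d̄ = (1.11+0.33)/2 = 0.72, v̄ = (0.43+0.33)/2 = 0.38 → q = 4.8×0.72×0.38 = 1.313 m³/s
Q = Σ q = 6.913 m³/s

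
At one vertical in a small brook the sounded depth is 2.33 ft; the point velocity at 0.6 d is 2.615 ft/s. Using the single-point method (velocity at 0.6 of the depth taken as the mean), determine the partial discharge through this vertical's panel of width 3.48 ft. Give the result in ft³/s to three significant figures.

21.2 ft³/s

v̄ = v₀.₆ = 2.615 ft/s
q = v̄ × d × w = 2.615 × 2.33 × 3.48 = 21.20 ft³/s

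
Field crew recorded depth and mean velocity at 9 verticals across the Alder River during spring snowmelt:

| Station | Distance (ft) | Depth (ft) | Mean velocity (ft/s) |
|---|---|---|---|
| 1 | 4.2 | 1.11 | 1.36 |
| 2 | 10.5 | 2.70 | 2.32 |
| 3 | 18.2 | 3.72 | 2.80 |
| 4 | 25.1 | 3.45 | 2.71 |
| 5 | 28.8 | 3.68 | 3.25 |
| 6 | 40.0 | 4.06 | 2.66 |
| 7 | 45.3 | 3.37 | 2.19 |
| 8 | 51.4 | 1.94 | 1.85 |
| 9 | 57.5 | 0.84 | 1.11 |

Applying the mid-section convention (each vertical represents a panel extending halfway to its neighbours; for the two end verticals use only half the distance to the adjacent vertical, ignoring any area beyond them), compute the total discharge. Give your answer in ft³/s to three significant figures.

w_1 = (10.5 − 4.2)/2 = 3.15 ft; q_1 = 1.36 × 1.11 × 3.15 = 4.755 ft³/s
w_2 = (18.2 − 4.2)/2 = 7 ft; q_2 = 2.32 × 2.70 × 7 = 43.85 ft³/s
w_3 = (25.1 − 10.5)/2 = 7.3 ft; q_3 = 2.80 × 3.72 × 7.3 = 76.04 ft³/s
w_4 = (28.8 − 18.2)/2 = 5.3 ft; q_4 = 2.71 × 3.45 × 5.3 = 49.55 ft³/s
w_5 = (40.0 − 25.1)/2 = 7.45 ft; q_5 = 3.25 × 3.68 × 7.45 = 89.10 ft³/s
w_6 = (45.3 − 28.8)/2 = 8.25 ft; q_6 = 2.66 × 4.06 × 8.25 = 89.10 ft³/s
w_7 = (51.4 − 40.0)/2 = 5.7 ft; q_7 = 2.19 × 3.37 × 5.7 = 42.07 ft³/s
w_8 = (57.5 − 45.3)/2 = 6.1 ft; q_8 = 1.85 × 1.94 × 6.1 = 21.89 ft³/s
w_9 = (57.5 − 51.4)/2 = 3.05 ft; q_9 = 1.11 × 0.84 × 3.05 = 2.844 ft³/s
Q = Σ qᵢ = 419.2 ft³/s

419 ft³/s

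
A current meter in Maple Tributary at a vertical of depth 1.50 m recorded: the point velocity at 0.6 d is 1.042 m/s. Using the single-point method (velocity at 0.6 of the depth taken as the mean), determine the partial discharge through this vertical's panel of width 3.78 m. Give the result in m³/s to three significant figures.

v̄ = v₀.₆ = 1.042 m/s
q = v̄ × d × w = 1.042 × 1.50 × 3.78 = 5.908 m³/s

5.91 m³/s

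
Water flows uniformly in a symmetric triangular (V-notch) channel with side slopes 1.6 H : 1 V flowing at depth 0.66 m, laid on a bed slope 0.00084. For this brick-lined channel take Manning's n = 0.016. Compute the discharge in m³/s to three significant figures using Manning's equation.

A = z·y² = 1.6×0.66² = 0.6970 m²
P = 2y√(1+z²) = 2×0.66×√(1+1.6²) = 2.491 m
R = A/P = 0.6970/2.491 = 0.2798 m
Q = (1/n)·A·R^(2/3)·S^(1/2) = (1/0.016) × 0.6970 × 0.2798^(2/3) × 0.00084^(1/2) = 0.5401 m³/s

0.540 m³/s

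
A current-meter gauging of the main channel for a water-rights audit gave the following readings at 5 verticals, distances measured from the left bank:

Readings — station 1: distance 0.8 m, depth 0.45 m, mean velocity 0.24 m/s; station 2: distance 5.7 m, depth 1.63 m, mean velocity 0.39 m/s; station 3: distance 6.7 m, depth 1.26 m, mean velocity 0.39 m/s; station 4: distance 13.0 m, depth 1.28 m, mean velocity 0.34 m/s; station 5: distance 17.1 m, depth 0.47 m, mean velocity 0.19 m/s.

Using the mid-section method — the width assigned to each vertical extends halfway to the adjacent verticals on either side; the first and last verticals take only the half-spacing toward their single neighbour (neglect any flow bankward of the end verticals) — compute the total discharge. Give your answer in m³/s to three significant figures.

6.38 m³/s

w_1 = (5.7 − 0.8)/2 = 2.45 m; q_1 = 0.24 × 0.45 × 2.45 = 0.2646 m³/s
w_2 = (6.7 − 0.8)/2 = 2.95 m; q_2 = 0.39 × 1.63 × 2.95 = 1.875 m³/s
w_3 = (13.0 − 5.7)/2 = 3.65 m; q_3 = 0.39 × 1.26 × 3.65 = 1.794 m³/s
w_4 = (17.1 − 6.7)/2 = 5.2 m; q_4 = 0.34 × 1.28 × 5.2 = 2.263 m³/s
w_5 = (17.1 − 13.0)/2 = 2.05 m; q_5 = 0.19 × 0.47 × 2.05 = 0.1831 m³/s
Q = Σ qᵢ = 6.380 m³/s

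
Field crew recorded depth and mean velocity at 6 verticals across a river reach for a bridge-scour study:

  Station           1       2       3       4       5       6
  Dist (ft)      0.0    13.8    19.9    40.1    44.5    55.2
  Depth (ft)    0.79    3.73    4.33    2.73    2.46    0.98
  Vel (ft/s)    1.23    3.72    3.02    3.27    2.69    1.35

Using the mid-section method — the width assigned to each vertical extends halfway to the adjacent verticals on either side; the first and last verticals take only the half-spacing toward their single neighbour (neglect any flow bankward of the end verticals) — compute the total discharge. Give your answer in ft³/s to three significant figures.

484 ft³/s

w_1 = (13.8 − 0.0)/2 = 6.9 ft; q_1 = 1.23 × 0.79 × 6.9 = 6.705 ft³/s
w_2 = (19.9 − 0.0)/2 = 9.95 ft; q_2 = 3.72 × 3.73 × 9.95 = 138.1 ft³/s
w_3 = (40.1 − 13.8)/2 = 13.15 ft; q_3 = 3.02 × 4.33 × 13.15 = 172.0 ft³/s
w_4 = (44.5 − 19.9)/2 = 12.3 ft; q_4 = 3.27 × 2.73 × 12.3 = 109.8 ft³/s
w_5 = (55.2 − 40.1)/2 = 7.55 ft; q_5 = 2.69 × 2.46 × 7.55 = 49.96 ft³/s
w_6 = (55.2 − 44.5)/2 = 5.35 ft; q_6 = 1.35 × 0.98 × 5.35 = 7.078 ft³/s
Q = Σ qᵢ = 483.6 ft³/s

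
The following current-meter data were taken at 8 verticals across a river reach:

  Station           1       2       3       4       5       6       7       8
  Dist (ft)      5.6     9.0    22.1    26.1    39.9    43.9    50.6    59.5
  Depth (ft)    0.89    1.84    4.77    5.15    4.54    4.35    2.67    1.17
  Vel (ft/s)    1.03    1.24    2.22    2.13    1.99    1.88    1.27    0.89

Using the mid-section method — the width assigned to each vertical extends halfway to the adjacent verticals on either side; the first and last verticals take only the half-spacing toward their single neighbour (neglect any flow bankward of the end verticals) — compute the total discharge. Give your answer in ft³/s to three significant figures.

w_1 = (9.0 − 5.6)/2 = 1.7 ft; q_1 = 1.03 × 0.89 × 1.7 = 1.558 ft³/s
w_2 = (22.1 − 5.6)/2 = 8.25 ft; q_2 = 1.24 × 1.84 × 8.25 = 18.82 ft³/s
w_3 = (26.1 − 9.0)/2 = 8.55 ft; q_3 = 2.22 × 4.77 × 8.55 = 90.54 ft³/s
w_4 = (39.9 − 22.1)/2 = 8.9 ft; q_4 = 2.13 × 5.15 × 8.9 = 97.63 ft³/s
w_5 = (43.9 − 26.1)/2 = 8.9 ft; q_5 = 1.99 × 4.54 × 8.9 = 80.41 ft³/s
w_6 = (50.6 − 39.9)/2 = 5.35 ft; q_6 = 1.88 × 4.35 × 5.35 = 43.75 ft³/s
w_7 = (59.5 − 43.9)/2 = 7.8 ft; q_7 = 1.27 × 2.67 × 7.8 = 26.45 ft³/s
w_8 = (59.5 − 50.6)/2 = 4.45 ft; q_8 = 0.89 × 1.17 × 4.45 = 4.634 ft³/s
Q = Σ qᵢ = 363.8 ft³/s

364 ft³/s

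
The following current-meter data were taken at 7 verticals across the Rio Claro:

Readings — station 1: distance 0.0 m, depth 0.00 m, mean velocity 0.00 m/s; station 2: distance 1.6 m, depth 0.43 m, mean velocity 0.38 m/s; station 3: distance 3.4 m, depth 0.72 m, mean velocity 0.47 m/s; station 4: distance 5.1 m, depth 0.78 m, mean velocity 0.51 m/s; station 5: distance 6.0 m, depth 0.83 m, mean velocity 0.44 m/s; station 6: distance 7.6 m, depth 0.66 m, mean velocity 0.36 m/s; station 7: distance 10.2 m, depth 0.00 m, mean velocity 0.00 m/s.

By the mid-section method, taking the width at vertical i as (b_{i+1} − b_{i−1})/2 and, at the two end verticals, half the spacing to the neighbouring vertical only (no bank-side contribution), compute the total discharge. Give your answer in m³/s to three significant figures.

2.34 m³/s

w_2 = (3.4 − 0.0)/2 = 1.7 m; q_2 = 0.38 × 0.43 × 1.7 = 0.2778 m³/s
w_3 = (5.1 − 1.6)/2 = 1.75 m; q_3 = 0.47 × 0.72 × 1.75 = 0.5922 m³/s
w_4 = (6.0 − 3.4)/2 = 1.3 m; q_4 = 0.51 × 0.78 × 1.3 = 0.5171 m³/s
w_5 = (7.6 − 5.1)/2 = 1.25 m; q_5 = 0.44 × 0.83 × 1.25 = 0.4565 m³/s
w_6 = (10.2 − 6.0)/2 = 2.1 m; q_6 = 0.36 × 0.66 × 2.1 = 0.4990 m³/s
Stations 1, 7 contribute zero (depth or velocity is 0).
Q = Σ qᵢ = 2.343 m³/s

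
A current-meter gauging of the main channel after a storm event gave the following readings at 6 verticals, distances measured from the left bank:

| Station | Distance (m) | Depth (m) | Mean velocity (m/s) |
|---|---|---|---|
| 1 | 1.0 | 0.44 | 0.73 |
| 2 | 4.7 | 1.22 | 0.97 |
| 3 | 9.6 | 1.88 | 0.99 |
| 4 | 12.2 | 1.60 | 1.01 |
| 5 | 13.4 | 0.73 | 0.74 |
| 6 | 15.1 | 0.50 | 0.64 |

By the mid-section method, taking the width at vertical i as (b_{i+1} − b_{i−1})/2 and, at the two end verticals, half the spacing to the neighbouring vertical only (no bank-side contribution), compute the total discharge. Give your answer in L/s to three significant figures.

w_1 = (4.7 − 1.0)/2 = 1.85 m; q_1 = 0.73 × 0.44 × 1.85 = 0.5942 m³/s
w_2 = (9.6 − 1.0)/2 = 4.3 m; q_2 = 0.97 × 1.22 × 4.3 = 5.089 m³/s
w_3 = (12.2 − 4.7)/2 = 3.75 m; q_3 = 0.99 × 1.88 × 3.75 = 6.980 m³/s
w_4 = (13.4 − 9.6)/2 = 1.9 m; q_4 = 1.01 × 1.60 × 1.9 = 3.070 m³/s
w_5 = (15.1 − 12.2)/2 = 1.45 m; q_5 = 0.74 × 0.73 × 1.45 = 0.7833 m³/s
w_6 = (15.1 − 13.4)/2 = 0.85 m; q_6 = 0.64 × 0.50 × 0.85 = 0.2720 m³/s
Q = Σ qᵢ = 16.79 m³/s
= 16.79 × 1000 = 16790 L/s

16800 L/s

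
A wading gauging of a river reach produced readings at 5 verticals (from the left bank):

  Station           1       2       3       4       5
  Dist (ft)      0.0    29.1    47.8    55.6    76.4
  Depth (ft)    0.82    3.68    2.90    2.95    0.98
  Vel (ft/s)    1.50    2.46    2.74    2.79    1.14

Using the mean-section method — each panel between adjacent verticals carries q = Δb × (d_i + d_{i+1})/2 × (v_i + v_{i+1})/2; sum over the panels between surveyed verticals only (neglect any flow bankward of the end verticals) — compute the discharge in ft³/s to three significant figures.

433 ft³/s

Panel 1-2: Δb = 29.1 ft, d̄ = (0.82+3.68)/2 = 2.25, v̄ = (1.50+2.46)/2 = 1.98 → q = 29.1×2.25×1.98 = 129.6 ft³/s
Panel 2-3: Δb = 18.7 ft, d̄ = (3.68+2.90)/2 = 3.29, v̄ = (2.46+2.74)/2 = 2.6 → q = 18.7×3.29×2.6 = 160.0 ft³/s
Panel 3-4: Δb = 7.8 ft, d̄ = (2.90+2.95)/2 = 2.925, v̄ = (2.74+2.79)/2 = 2.765 → q = 7.8×2.925×2.765 = 63.08 ft³/s
Panel 4-5: Δb = 20.8 ft, d̄ = (2.95+0.98)/2 = 1.965, v̄ = (2.79+1.14)/2 = 1.965 → q = 20.8×1.965×1.965 = 80.31 ft³/s
Q = Σ q = 433.0 ft³/s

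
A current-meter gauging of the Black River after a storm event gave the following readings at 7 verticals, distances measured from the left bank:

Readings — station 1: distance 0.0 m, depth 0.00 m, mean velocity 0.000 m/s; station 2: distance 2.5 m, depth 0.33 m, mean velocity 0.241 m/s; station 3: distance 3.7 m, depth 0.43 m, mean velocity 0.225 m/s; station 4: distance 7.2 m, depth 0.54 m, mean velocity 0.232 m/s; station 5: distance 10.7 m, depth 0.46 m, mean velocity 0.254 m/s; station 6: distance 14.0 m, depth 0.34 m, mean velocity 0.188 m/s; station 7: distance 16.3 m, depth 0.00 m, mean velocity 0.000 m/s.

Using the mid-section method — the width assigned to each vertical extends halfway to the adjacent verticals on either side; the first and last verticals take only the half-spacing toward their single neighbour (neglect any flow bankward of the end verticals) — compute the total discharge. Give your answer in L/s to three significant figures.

w_2 = (3.7 − 0.0)/2 = 1.85 m; q_2 = 0.241 × 0.33 × 1.85 = 0.1471 m³/s
w_3 = (7.2 − 2.5)/2 = 2.35 m; q_3 = 0.225 × 0.43 × 2.35 = 0.2274 m³/s
w_4 = (10.7 − 3.7)/2 = 3.5 m; q_4 = 0.232 × 0.54 × 3.5 = 0.4385 m³/s
w_5 = (14.0 − 7.2)/2 = 3.4 m; q_5 = 0.254 × 0.46 × 3.4 = 0.3973 m³/s
w_6 = (16.3 − 10.7)/2 = 2.8 m; q_6 = 0.188 × 0.34 × 2.8 = 0.1790 m³/s
Stations 1, 7 contribute zero (depth or velocity is 0).
Q = Σ qᵢ = 1.389 m³/s
= 1.389 × 1000 = 1389 L/s

1390 L/s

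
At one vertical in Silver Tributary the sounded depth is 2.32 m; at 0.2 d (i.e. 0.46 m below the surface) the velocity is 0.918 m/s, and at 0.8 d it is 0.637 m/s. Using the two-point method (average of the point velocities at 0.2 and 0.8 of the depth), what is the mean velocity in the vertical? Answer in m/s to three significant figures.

v̄ = (0.918 + 0.637) / 2 = 0.7775 m/s

0.778 m/s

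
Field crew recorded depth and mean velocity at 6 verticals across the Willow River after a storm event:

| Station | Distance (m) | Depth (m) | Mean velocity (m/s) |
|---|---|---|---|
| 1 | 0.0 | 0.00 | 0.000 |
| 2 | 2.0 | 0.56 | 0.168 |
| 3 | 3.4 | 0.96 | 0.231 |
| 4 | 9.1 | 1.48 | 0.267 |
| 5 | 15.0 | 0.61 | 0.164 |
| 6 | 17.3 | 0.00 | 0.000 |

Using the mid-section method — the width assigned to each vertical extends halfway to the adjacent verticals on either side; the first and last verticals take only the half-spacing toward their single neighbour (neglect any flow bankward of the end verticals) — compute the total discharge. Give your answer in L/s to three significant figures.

w_2 = (3.4 − 0.0)/2 = 1.7 m; q_2 = 0.168 × 0.56 × 1.7 = 0.1599 m³/s
w_3 = (9.1 − 2.0)/2 = 3.55 m; q_3 = 0.231 × 0.96 × 3.55 = 0.7872 m³/s
w_4 = (15.0 − 3.4)/2 = 5.8 m; q_4 = 0.267 × 1.48 × 5.8 = 2.292 m³/s
w_5 = (17.3 − 9.1)/2 = 4.1 m; q_5 = 0.164 × 0.61 × 4.1 = 0.4102 m³/s
Stations 1, 6 contribute zero (depth or velocity is 0).
Q = Σ qᵢ = 3.649 m³/s
= 3.649 × 1000 = 3649 L/s

3650 L/s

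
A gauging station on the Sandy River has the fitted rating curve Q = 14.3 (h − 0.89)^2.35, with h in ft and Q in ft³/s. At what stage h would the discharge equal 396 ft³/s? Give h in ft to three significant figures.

5.00 ft

h − h₀ = (Q/C)^(1/b) = (396/14.3)^(1/2.35) = 4.109 ft
h = 0.89 + 4.109 = 4.999 ft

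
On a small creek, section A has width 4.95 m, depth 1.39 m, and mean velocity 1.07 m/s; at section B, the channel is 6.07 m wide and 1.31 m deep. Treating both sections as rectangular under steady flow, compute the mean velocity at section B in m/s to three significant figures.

0.926 m/s

Q = A₁V₁ = (4.95×1.39) × 1.07 = 7.362 m³/s
A₂ = 6.07 × 1.31 = 7.952 m²
V₂ = Q/A₂ = 7.362/7.952 = 0.9259 m/s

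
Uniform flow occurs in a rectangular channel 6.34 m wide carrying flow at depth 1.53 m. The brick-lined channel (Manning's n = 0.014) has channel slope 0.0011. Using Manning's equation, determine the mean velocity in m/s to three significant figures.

2.42 m/s

A = b·y = 6.34 × 1.53 = 9.700 m²
P = b + 2y = 6.34 + 2×1.53 = 9.400 m
R = A/P = 9.700/9.400 = 1.032 m
Q = (1/n)·A·R^(2/3)·S^(1/2) = (1/0.014) × 9.700 × 1.032^(2/3) × 0.0011^(1/2) = 23.47 m³/s
V = Q/A = 23.47/9.700 = 2.419 m/s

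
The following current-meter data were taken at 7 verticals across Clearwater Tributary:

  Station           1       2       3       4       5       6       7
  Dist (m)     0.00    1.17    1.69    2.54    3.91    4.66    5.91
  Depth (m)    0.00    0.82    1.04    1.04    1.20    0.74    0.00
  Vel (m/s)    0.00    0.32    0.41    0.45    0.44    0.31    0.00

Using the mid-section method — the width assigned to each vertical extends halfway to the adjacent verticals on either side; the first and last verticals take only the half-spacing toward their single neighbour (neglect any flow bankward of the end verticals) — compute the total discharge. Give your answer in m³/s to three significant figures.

w_2 = (1.69 − 0.00)/2 = 0.845 m; q_2 = 0.32 × 0.82 × 0.845 = 0.2217 m³/s
w_3 = (2.54 − 1.17)/2 = 0.685 m; q_3 = 0.41 × 1.04 × 0.685 = 0.2921 m³/s
w_4 = (3.91 − 1.69)/2 = 1.11 m; q_4 = 0.45 × 1.04 × 1.11 = 0.5195 m³/s
w_5 = (4.66 − 2.54)/2 = 1.06 m; q_5 = 0.44 × 1.20 × 1.06 = 0.5597 m³/s
w_6 = (5.91 − 3.91)/2 = 1 m; q_6 = 0.31 × 0.74 × 1 = 0.2294 m³/s
Stations 1, 7 contribute zero (depth or velocity is 0).
Q = Σ qᵢ = 1.822 m³/s

1.82 m³/s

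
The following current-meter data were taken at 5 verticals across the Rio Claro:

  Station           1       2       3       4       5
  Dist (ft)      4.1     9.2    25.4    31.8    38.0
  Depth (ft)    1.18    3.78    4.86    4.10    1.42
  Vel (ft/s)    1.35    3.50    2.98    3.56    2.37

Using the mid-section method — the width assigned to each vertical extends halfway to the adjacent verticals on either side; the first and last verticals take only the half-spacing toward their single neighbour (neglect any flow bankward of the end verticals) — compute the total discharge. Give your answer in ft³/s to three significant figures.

411 ft³/s

w_1 = (9.2 − 4.1)/2 = 2.55 ft; q_1 = 1.35 × 1.18 × 2.55 = 4.062 ft³/s
w_2 = (25.4 − 4.1)/2 = 10.65 ft; q_2 = 3.50 × 3.78 × 10.65 = 140.9 ft³/s
w_3 = (31.8 − 9.2)/2 = 11.3 ft; q_3 = 2.98 × 4.86 × 11.3 = 163.7 ft³/s
w_4 = (38.0 − 25.4)/2 = 6.3 ft; q_4 = 3.56 × 4.10 × 6.3 = 91.95 ft³/s
w_5 = (38.0 − 31.8)/2 = 3.1 ft; q_5 = 2.37 × 1.42 × 3.1 = 10.43 ft³/s
Q = Σ qᵢ = 411.0 ft³/s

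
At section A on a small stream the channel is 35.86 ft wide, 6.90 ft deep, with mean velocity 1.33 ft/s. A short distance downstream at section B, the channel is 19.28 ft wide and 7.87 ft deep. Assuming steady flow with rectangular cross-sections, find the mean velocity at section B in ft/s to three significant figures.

Q = A₁V₁ = (35.86×6.90) × 1.33 = 329.1 ft³/s
A₂ = 19.28 × 7.87 = 151.7 ft²
V₂ = Q/A₂ = 329.1/151.7 = 2.169 ft/s

2.17 ft/s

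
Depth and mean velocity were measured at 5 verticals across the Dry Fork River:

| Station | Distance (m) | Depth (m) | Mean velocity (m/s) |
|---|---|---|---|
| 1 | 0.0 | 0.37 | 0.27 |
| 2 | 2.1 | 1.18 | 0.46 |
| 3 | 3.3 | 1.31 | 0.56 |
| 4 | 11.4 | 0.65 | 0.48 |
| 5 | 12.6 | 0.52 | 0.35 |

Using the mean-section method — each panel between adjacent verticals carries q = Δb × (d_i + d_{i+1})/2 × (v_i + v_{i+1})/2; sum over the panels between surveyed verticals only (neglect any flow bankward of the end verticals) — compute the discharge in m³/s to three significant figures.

Panel 1-2: Δb = 2.1 m, d̄ = (0.37+1.18)/2 = 0.775, v̄ = (0.27+0.46)/2 = 0.365 → q = 2.1×0.775×0.365 = 0.5940 m³/s
Panel 2-3: Δb = 1.2 m, d̄ = (1.18+1.31)/2 = 1.245, v̄ = (0.46+0.56)/2 = 0.51 → q = 1.2×1.245×0.51 = 0.7619 m³/s
Panel 3-4: Δb = 8.1 m, d̄ = (1.31+0.65)/2 = 0.98, v̄ = (0.56+0.48)/2 = 0.52 → q = 8.1×0.98×0.52 = 4.128 m³/s
Panel 4-5: Δb = 1.2 m, d̄ = (0.65+0.52)/2 = 0.585, v̄ = (0.48+0.35)/2 = 0.415 → q = 1.2×0.585×0.415 = 0.2913 m³/s
Q = Σ q = 5.775 m³/s

5.78 m³/s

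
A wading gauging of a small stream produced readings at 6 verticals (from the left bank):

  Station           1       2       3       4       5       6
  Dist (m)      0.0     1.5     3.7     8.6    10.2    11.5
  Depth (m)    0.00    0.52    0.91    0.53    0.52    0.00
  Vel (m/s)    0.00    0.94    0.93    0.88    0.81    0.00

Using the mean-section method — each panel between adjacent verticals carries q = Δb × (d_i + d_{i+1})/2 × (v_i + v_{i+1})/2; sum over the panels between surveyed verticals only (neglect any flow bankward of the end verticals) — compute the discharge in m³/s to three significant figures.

5.69 m³/s

Panel 1-2: Δb = 1.5 m, d̄ = (0.00+0.52)/2 = 0.26, v̄ = (0.00+0.94)/2 = 0.47 → q = 1.5×0.26×0.47 = 0.1833 m³/s
Panel 2-3: Δb = 2.2 m, d̄ = (0.52+0.91)/2 = 0.715, v̄ = (0.94+0.93)/2 = 0.935 → q = 2.2×0.715×0.935 = 1.471 m³/s
Panel 3-4: Δb = 4.9 m, d̄ = (0.91+0.53)/2 = 0.72, v̄ = (0.93+0.88)/2 = 0.905 → q = 4.9×0.72×0.905 = 3.193 m³/s
Panel 4-5: Δb = 1.6 m, d̄ = (0.53+0.52)/2 = 0.525, v̄ = (0.88+0.81)/2 = 0.845 → q = 1.6×0.525×0.845 = 0.7098 m³/s
Panel 5-6: Δb = 1.3 m, d̄ = (0.52+0.00)/2 = 0.26, v̄ = (0.81+0.00)/2 = 0.405 → q = 1.3×0.26×0.405 = 0.1369 m³/s
Q = Σ q = 5.694 m³/s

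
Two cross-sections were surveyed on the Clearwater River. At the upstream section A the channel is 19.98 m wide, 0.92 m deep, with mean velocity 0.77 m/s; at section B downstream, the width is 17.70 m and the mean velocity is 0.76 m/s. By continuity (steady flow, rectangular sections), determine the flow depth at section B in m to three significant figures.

1.05 m

Q = A₁V₁ = (19.98×0.92) × 0.77 = 14.15 m³/s
d₂ = Q/(b₂ V₂) = 14.15/(17.70×0.76) = 1.052 m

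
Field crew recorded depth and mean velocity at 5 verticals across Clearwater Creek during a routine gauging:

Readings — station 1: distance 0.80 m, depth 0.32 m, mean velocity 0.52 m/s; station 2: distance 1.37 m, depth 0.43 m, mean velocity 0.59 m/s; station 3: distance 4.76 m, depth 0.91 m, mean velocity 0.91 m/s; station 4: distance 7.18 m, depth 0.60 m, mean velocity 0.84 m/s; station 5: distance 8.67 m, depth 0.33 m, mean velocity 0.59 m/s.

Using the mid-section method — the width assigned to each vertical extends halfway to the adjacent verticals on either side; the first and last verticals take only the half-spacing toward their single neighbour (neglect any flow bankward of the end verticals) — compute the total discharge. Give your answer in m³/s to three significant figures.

w_1 = (1.37 − 0.80)/2 = 0.285 m; q_1 = 0.52 × 0.32 × 0.285 = 0.04742 m³/s
w_2 = (4.76 − 0.80)/2 = 1.98 m; q_2 = 0.59 × 0.43 × 1.98 = 0.5023 m³/s
w_3 = (7.18 − 1.37)/2 = 2.905 m; q_3 = 0.91 × 0.91 × 2.905 = 2.406 m³/s
w_4 = (8.67 − 4.76)/2 = 1.955 m; q_4 = 0.84 × 0.60 × 1.955 = 0.9853 m³/s
w_5 = (8.67 − 7.18)/2 = 0.745 m; q_5 = 0.59 × 0.33 × 0.745 = 0.1451 m³/s
Q = Σ qᵢ = 4.086 m³/s

4.09 m³/s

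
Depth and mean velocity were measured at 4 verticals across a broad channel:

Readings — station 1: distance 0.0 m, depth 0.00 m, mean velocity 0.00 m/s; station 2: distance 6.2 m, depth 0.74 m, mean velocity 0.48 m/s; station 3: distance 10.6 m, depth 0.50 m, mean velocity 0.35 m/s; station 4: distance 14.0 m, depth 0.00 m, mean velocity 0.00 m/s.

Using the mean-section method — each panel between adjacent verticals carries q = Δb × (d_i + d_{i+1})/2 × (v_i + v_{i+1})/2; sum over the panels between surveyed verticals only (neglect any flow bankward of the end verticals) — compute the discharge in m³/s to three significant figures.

1.83 m³/s

Panel 1-2: Δb = 6.2 m, d̄ = (0.00+0.74)/2 = 0.37, v̄ = (0.00+0.48)/2 = 0.24 → q = 6.2×0.37×0.24 = 0.5506 m³/s
Panel 2-3: Δb = 4.4 m, d̄ = (0.74+0.50)/2 = 0.62, v̄ = (0.48+0.35)/2 = 0.415 → q = 4.4×0.62×0.415 = 1.132 m³/s
Panel 3-4: Δb = 3.4 m, d̄ = (0.50+0.00)/2 = 0.25, v̄ = (0.35+0.00)/2 = 0.175 → q = 3.4×0.25×0.175 = 0.1488 m³/s
Q = Σ q = 1.831 m³/s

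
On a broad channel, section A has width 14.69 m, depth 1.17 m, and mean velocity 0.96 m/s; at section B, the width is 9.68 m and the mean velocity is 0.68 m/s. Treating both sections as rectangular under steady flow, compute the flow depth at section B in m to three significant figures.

Q = A₁V₁ = (14.69×1.17) × 0.96 = 16.50 m³/s
d₂ = Q/(b₂ V₂) = 16.50/(9.68×0.68) = 2.507 m

2.51 m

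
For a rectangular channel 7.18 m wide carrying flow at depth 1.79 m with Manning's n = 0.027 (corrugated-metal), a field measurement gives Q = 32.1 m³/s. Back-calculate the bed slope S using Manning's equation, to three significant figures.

0.00359

A = b·y = 7.18 × 1.79 = 12.85 m²
P = b + 2y = 7.18 + 2×1.79 = 10.76 m
R = A/P = 12.85/10.76 = 1.194 m
S = (Q·n / (1·A·R^(2/3)))² = (32.1×0.027 / (1×12.85×1.126))² = 0.003588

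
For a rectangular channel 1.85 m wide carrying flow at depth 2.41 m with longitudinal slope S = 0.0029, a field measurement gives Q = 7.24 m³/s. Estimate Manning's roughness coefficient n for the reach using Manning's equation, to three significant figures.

A = b·y = 1.85 × 2.41 = 4.459 m²
P = b + 2y = 1.85 + 2×2.41 = 6.670 m
R = A/P = 4.459/6.670 = 0.6684 m
n = (1/Q)·A·R^(2/3)·S^(1/2) = (1/7.24) × 4.459 × 0.7645 × 0.05385 = 0.02535

0.0254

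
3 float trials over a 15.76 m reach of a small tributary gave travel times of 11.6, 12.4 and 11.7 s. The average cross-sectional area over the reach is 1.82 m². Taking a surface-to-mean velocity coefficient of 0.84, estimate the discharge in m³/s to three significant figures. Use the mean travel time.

t̄ = (11.6 + 12.4 + 11.7) / 3 = 11.9 s
v_surface = L / t̄ = 15.76 / 11.9 = 1.324 m/s
v_mean = 0.84 × 1.324 = 1.112 m/s
Q = A × v_mean = 1.82 × 1.112 = 2.025 m³/s

2.02 m³/s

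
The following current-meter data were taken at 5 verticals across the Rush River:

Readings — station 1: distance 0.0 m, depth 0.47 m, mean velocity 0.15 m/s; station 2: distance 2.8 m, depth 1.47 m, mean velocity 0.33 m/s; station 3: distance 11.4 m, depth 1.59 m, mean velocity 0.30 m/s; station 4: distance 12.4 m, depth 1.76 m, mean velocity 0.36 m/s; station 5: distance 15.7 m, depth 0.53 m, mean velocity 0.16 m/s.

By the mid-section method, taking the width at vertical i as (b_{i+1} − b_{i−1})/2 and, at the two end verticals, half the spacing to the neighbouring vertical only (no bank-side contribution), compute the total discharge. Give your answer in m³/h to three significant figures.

w_1 = (2.8 − 0.0)/2 = 1.4 m; q_1 = 0.15 × 0.47 × 1.4 = 0.09870 m³/s
w_2 = (11.4 − 0.0)/2 = 5.7 m; q_2 = 0.33 × 1.47 × 5.7 = 2.765 m³/s
w_3 = (12.4 − 2.8)/2 = 4.8 m; q_3 = 0.30 × 1.59 × 4.8 = 2.290 m³/s
w_4 = (15.7 − 11.4)/2 = 2.15 m; q_4 = 0.36 × 1.76 × 2.15 = 1.362 m³/s
w_5 = (15.7 − 12.4)/2 = 1.65 m; q_5 = 0.16 × 0.53 × 1.65 = 0.1399 m³/s
Q = Σ qᵢ = 6.656 m³/s
= 6.656 × 3600 = 23960 m³/h

24000 m³/h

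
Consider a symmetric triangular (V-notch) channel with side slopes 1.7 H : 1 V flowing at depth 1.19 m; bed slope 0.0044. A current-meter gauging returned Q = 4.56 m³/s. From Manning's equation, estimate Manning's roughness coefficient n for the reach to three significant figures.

A = z·y² = 1.7×1.19² = 2.407 m²
P = 2y√(1+z²) = 2×1.19×√(1+1.7²) = 4.694 m
R = A/P = 2.407/4.694 = 0.5129 m
n = (1/Q)·A·R^(2/3)·S^(1/2) = (1/4.56) × 2.407 × 0.6407 × 0.06633 = 0.02244

0.0224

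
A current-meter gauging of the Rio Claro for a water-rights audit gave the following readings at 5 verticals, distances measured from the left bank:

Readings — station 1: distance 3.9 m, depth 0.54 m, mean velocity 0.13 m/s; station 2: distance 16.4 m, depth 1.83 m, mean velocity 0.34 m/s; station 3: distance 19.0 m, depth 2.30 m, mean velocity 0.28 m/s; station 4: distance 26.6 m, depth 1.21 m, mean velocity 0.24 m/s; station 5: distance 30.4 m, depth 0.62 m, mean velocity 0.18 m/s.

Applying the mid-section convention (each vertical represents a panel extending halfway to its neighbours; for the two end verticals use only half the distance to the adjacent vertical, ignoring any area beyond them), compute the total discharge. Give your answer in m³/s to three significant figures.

w_1 = (16.4 − 3.9)/2 = 6.25 m; q_1 = 0.13 × 0.54 × 6.25 = 0.4388 m³/s
w_2 = (19.0 − 3.9)/2 = 7.55 m; q_2 = 0.34 × 1.83 × 7.55 = 4.698 m³/s
w_3 = (26.6 − 16.4)/2 = 5.1 m; q_3 = 0.28 × 2.30 × 5.1 = 3.284 m³/s
w_4 = (30.4 − 19.0)/2 = 5.7 m; q_4 = 0.24 × 1.21 × 5.7 = 1.655 m³/s
w_5 = (30.4 − 26.6)/2 = 1.9 m; q_5 = 0.18 × 0.62 × 1.9 = 0.2120 m³/s
Q = Σ qᵢ = 10.29 m³/s

10.3 m³/s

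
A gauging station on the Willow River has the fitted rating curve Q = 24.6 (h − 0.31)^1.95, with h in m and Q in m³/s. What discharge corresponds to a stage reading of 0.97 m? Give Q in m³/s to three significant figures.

Q = 24.6 × (0.97 − 0.31)^1.95 = 24.6 × 0.66^1.95 = 10.94 m³/s

10.9 m³/s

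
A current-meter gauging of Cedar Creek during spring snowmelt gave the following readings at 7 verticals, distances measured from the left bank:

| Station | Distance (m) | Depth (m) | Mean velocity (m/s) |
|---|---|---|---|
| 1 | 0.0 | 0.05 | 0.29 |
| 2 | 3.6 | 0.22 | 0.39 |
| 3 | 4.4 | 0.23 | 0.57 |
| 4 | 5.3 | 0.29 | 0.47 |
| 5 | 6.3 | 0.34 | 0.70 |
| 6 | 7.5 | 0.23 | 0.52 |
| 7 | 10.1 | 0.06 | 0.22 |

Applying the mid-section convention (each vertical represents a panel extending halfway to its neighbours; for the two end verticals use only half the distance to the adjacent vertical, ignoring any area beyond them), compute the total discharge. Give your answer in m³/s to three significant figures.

w_1 = (3.6 − 0.0)/2 = 1.8 m; q_1 = 0.29 × 0.05 × 1.8 = 0.02610 m³/s
w_2 = (4.4 − 0.0)/2 = 2.2 m; q_2 = 0.39 × 0.22 × 2.2 = 0.1888 m³/s
w_3 = (5.3 − 3.6)/2 = 0.85 m; q_3 = 0.57 × 0.23 × 0.85 = 0.1114 m³/s
w_4 = (6.3 − 4.4)/2 = 0.95 m; q_4 = 0.47 × 0.29 × 0.95 = 0.1295 m³/s
w_5 = (7.5 − 5.3)/2 = 1.1 m; q_5 = 0.70 × 0.34 × 1.1 = 0.2618 m³/s
w_6 = (10.1 − 6.3)/2 = 1.9 m; q_6 = 0.52 × 0.23 × 1.9 = 0.2272 m³/s
w_7 = (10.1 − 7.5)/2 = 1.3 m; q_7 = 0.22 × 0.06 × 1.3 = 0.01716 m³/s
Q = Σ qᵢ = 0.9620 m³/s

0.962 m³/s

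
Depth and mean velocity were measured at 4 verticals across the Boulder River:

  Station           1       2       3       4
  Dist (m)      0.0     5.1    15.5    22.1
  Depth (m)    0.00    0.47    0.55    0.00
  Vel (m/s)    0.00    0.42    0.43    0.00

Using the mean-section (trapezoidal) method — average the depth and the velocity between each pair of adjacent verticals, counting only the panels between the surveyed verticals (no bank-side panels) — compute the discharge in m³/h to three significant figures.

Panel 1-2: Δb = 5.1 m, d̄ = (0.00+0.47)/2 = 0.235, v̄ = (0.00+0.42)/2 = 0.21 → q = 5.1×0.235×0.21 = 0.2517 m³/s
Panel 2-3: Δb = 10.4 m, d̄ = (0.47+0.55)/2 = 0.51, v̄ = (0.42+0.43)/2 = 0.425 → q = 10.4×0.51×0.425 = 2.254 m³/s
Panel 3-4: Δb = 6.6 m, d̄ = (0.55+0.00)/2 = 0.275, v̄ = (0.43+0.00)/2 = 0.215 → q = 6.6×0.275×0.215 = 0.3902 m³/s
Q = Σ q = 2.896 m³/s
= 2.896 × 3600 = 10430 m³/h

10400 m³/h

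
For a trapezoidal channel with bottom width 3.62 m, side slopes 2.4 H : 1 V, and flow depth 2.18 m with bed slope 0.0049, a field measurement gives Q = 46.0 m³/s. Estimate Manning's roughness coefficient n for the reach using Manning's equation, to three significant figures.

A = (b + z·y)·y = (3.62 + 2.4×2.18)×2.18 = 19.30 m²
P = b + 2y√(1+z²) = 3.62 + 2×2.18×√(1+2.4²) = 14.96 m
R = A/P = 19.30/14.96 = 1.290 m
n = (1/Q)·A·R^(2/3)·S^(1/2) = (1/46.0) × 19.30 × 1.185 × 0.07000 = 0.03480

0.0348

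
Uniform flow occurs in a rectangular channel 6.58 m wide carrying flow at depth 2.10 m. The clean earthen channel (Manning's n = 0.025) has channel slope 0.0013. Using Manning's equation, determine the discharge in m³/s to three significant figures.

A = b·y = 6.58 × 2.10 = 13.82 m²
P = b + 2y = 6.58 + 2×2.10 = 10.78 m
R = A/P = 13.82/10.78 = 1.282 m
Q = (1/n)·A·R^(2/3)·S^(1/2) = (1/0.025) × 13.82 × 1.282^(2/3) × 0.0013^(1/2) = 23.52 m³/s

23.5 m³/s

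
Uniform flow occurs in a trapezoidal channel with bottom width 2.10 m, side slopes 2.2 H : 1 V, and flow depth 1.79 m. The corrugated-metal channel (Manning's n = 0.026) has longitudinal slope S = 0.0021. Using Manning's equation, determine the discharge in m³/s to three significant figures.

19.1 m³/s

A = (b + z·y)·y = (2.10 + 2.2×1.79)×1.79 = 10.81 m²
P = b + 2y√(1+z²) = 2.10 + 2×1.79×√(1+2.2²) = 10.75 m
R = A/P = 10.81/10.75 = 1.005 m
Q = (1/n)·A·R^(2/3)·S^(1/2) = (1/0.026) × 10.81 × 1.005^(2/3) × 0.0021^(1/2) = 19.12 m³/s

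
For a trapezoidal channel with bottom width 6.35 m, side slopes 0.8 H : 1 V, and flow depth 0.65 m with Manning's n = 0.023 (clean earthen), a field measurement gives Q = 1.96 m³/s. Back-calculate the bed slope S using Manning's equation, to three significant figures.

0.000222

A = (b + z·y)·y = (6.35 + 0.8×0.65)×0.65 = 4.466 m²
P = b + 2y√(1+z²) = 6.35 + 2×0.65×√(1+0.8²) = 8.015 m
R = A/P = 4.466/8.015 = 0.5572 m
S = (Q·n / (1·A·R^(2/3)))² = (1.96×0.023 / (1×4.466×0.6771))² = 0.0002223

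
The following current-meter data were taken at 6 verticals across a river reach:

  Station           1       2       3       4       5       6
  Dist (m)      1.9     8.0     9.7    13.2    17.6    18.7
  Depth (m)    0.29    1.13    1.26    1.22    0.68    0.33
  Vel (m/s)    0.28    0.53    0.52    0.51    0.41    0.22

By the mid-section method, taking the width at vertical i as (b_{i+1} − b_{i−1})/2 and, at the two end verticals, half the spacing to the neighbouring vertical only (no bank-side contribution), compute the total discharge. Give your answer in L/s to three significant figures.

7550 L/s

w_1 = (8.0 − 1.9)/2 = 3.05 m; q_1 = 0.28 × 0.29 × 3.05 = 0.2477 m³/s
w_2 = (9.7 − 1.9)/2 = 3.9 m; q_2 = 0.53 × 1.13 × 3.9 = 2.336 m³/s
w_3 = (13.2 − 8.0)/2 = 2.6 m; q_3 = 0.52 × 1.26 × 2.6 = 1.704 m³/s
w_4 = (17.6 − 9.7)/2 = 3.95 m; q_4 = 0.51 × 1.22 × 3.95 = 2.458 m³/s
w_5 = (18.7 − 13.2)/2 = 2.75 m; q_5 = 0.41 × 0.68 × 2.75 = 0.7667 m³/s
w_6 = (18.7 − 17.6)/2 = 0.55 m; q_6 = 0.22 × 0.33 × 0.55 = 0.03993 m³/s
Q = Σ qᵢ = 7.551 m³/s
= 7.551 × 1000 = 7551 L/s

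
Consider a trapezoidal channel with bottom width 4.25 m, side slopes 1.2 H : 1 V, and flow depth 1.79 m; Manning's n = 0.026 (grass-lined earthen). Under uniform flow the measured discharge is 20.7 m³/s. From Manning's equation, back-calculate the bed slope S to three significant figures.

0.00180

A = (b + z·y)·y = (4.25 + 1.2×1.79)×1.79 = 11.45 m²
P = b + 2y√(1+z²) = 4.25 + 2×1.79×√(1+1.2²) = 9.842 m
R = A/P = 11.45/9.842 = 1.164 m
S = (Q·n / (1·A·R^(2/3)))² = (20.7×0.026 / (1×11.45×1.106))² = 0.001804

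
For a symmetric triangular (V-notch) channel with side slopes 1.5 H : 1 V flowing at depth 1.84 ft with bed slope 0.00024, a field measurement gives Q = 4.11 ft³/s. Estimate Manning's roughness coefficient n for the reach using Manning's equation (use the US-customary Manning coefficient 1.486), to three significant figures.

A = z·y² = 1.5×1.84² = 5.078 ft²
P = 2y√(1+z²) = 2×1.84×√(1+1.5²) = 6.634 ft
R = A/P = 5.078/6.634 = 0.7655 ft
n = (1.486/Q)·A·R^(2/3)·S^(1/2) = (1.486/4.11) × 5.078 × 0.8368 × 0.01549 = 0.02380

0.0238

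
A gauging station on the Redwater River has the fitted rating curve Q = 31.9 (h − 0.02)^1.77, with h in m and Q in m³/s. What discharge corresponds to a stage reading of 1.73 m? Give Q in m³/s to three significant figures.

82.5 m³/s

Q = 31.9 × (1.73 − 0.02)^1.77 = 31.9 × 1.71^1.77 = 82.45 m³/s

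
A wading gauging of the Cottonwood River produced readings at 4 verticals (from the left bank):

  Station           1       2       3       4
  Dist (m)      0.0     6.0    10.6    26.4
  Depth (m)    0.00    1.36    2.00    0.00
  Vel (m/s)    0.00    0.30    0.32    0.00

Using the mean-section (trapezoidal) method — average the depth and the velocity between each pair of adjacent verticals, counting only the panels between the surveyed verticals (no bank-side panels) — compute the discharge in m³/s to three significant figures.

5.54 m³/s

Panel 1-2: Δb = 6 m, d̄ = (0.00+1.36)/2 = 0.68, v̄ = (0.00+0.30)/2 = 0.15 → q = 6×0.68×0.15 = 0.6120 m³/s
Panel 2-3: Δb = 4.6 m, d̄ = (1.36+2.00)/2 = 1.68, v̄ = (0.30+0.32)/2 = 0.31 → q = 4.6×1.68×0.31 = 2.396 m³/s
Panel 3-4: Δb = 15.8 m, d̄ = (2.00+0.00)/2 = 1, v̄ = (0.32+0.00)/2 = 0.16 → q = 15.8×1×0.16 = 2.528 m³/s
Q = Σ q = 5.536 m³/s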